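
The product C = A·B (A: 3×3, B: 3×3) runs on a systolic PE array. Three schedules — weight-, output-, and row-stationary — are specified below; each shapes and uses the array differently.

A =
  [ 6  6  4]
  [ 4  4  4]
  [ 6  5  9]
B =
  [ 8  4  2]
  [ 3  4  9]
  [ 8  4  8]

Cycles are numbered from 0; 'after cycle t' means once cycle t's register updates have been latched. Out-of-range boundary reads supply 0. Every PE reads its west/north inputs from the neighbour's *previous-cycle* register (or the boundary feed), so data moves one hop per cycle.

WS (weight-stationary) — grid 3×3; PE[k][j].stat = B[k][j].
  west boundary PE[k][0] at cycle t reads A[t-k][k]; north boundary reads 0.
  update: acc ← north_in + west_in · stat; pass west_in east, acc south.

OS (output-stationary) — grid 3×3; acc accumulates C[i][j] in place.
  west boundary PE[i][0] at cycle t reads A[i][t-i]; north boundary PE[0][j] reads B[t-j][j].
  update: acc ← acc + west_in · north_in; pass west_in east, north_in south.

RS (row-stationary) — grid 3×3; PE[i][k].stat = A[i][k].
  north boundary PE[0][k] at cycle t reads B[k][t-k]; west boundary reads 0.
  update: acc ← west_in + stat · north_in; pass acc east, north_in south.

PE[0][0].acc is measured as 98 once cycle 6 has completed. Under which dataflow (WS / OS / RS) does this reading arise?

dataflow = OS

Under WS (3×3), PE[0][0]:
  t=0 PE[0][0]: acc=48 h=6 v=48
  t=1 PE[0][0]: acc=32 h=4 v=32
  t=2 PE[0][0]: acc=48 h=6 v=48
  t=3 PE[0][0]: acc=0 h=0 v=0
  t=4 PE[0][0]: acc=0 h=0 v=0
  t=5 PE[0][0]: acc=0 h=0 v=0
  t=6 PE[0][0]: acc=0 h=0 v=0
Under OS (3×3), PE[0][0]:
  t=0 PE[0][0]: acc=48 h=6 v=8
  t=1 PE[0][0]: acc=66 h=6 v=3
  t=2 PE[0][0]: acc=98 h=4 v=8
  t=3 PE[0][0]: acc=98 h=0 v=0
  t=4 PE[0][0]: acc=98 h=0 v=0
  t=5 PE[0][0]: acc=98 h=0 v=0
  t=6 PE[0][0]: acc=98 h=0 v=0
Under RS (3×3), PE[0][0]:
  t=0 PE[0][0]: acc=48 h=48 v=8
  t=1 PE[0][0]: acc=24 h=24 v=4
  t=2 PE[0][0]: acc=12 h=12 v=2
  t=3 PE[0][0]: acc=0 h=0 v=0
  t=4 PE[0][0]: acc=0 h=0 v=0
  t=5 PE[0][0]: acc=0 h=0 v=0
  t=6 PE[0][0]: acc=0 h=0 v=0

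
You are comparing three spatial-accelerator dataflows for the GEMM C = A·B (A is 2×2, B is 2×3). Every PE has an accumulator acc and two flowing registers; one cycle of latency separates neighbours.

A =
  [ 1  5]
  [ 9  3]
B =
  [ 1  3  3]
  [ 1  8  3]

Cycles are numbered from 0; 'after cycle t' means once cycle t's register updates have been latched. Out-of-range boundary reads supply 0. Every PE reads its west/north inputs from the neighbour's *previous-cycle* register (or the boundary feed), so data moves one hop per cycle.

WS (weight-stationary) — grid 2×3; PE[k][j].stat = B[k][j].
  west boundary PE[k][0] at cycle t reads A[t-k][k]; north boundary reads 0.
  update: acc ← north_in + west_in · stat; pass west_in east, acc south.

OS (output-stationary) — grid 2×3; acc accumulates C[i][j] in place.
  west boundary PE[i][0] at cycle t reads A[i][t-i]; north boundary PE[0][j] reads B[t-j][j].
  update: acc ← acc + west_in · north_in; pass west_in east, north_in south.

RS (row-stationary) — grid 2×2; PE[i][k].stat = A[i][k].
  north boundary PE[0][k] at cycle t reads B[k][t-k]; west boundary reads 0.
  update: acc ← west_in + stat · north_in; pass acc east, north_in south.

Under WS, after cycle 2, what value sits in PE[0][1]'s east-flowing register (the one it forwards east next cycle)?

WS on a 2×3 grid — tracing PE[0][1] and its feeders:
  step 0 · PE0,0: acc=1; fwd→1 fwd↓1
  step 0 · PE0,1: acc=0; fwd→0 fwd↓0
  step 1 · PE0,0: acc=9; fwd→9 fwd↓9
  step 1 · PE0,1: acc=3; fwd→1 fwd↓3
  step 2 · PE0,0: acc=0; fwd→0 fwd↓0
  step 2 · PE0,1: acc=27; fwd→9 fwd↓27

register = 9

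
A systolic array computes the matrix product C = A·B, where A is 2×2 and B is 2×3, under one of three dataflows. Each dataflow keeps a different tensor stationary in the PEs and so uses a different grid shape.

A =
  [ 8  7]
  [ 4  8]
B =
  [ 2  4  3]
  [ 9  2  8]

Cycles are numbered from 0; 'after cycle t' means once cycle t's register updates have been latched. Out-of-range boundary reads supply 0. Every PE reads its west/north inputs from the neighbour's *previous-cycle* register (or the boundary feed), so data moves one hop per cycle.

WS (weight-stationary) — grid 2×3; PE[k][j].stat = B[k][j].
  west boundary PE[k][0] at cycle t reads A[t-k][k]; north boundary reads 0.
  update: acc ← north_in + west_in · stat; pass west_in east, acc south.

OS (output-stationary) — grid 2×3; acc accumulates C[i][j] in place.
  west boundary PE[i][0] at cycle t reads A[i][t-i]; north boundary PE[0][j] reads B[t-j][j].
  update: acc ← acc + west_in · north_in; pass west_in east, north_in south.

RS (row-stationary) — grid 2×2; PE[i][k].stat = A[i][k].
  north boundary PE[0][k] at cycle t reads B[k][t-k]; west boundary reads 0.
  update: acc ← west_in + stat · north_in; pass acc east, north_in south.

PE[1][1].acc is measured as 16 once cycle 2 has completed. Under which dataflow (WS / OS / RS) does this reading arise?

dataflow = OS

WS [2×3] PE[1][1] across cycles:
  @0  [1,1]  acc 0  |  →0  ↓0
  @1  [1,1]  acc 0  |  →0  ↓0
  @2  [1,1]  acc 46  |  →7  ↓46
OS [2×3] PE[1][1] across cycles:
  @0  [1,1]  acc 0  |  →0  ↓0
  @1  [1,1]  acc 0  |  →0  ↓0
  @2  [1,1]  acc 16  |  →4  ↓4
RS [2×2] PE[1][1] across cycles:
  @0  [1,1]  acc 0  |  →0  ↓0
  @1  [1,1]  acc 0  |  →0  ↓0
  @2  [1,1]  acc 80  |  →80  ↓9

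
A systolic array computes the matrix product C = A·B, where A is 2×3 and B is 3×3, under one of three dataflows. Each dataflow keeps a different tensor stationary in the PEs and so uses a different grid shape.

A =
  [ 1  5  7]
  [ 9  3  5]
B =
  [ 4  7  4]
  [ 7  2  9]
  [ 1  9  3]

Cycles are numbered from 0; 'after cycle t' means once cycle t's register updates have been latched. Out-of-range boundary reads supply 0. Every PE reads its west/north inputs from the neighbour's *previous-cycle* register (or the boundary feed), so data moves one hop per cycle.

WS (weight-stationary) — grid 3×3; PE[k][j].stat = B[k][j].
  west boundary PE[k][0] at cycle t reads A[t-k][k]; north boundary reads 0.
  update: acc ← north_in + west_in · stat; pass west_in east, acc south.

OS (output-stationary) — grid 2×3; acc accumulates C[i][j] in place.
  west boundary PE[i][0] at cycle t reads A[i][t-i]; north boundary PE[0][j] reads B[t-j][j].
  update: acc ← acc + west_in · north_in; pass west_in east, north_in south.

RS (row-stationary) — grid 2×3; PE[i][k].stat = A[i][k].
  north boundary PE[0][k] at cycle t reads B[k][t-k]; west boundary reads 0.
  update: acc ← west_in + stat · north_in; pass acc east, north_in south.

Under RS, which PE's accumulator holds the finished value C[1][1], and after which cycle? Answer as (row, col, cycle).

RS — PE[1][2] is where C[1][1] collects:
  step 0 · PE1,2: acc=0; fwd→0 fwd↓0
  step 1 · PE1,2: acc=0; fwd→0 fwd↓0
  step 2 · PE1,2: acc=0; fwd→0 fwd↓0
  step 3 · PE1,2: acc=62; fwd→62 fwd↓1
  step 4 · PE1,2: acc=114; fwd→114 fwd↓9

(row, col, cycle) = (1, 2, 4)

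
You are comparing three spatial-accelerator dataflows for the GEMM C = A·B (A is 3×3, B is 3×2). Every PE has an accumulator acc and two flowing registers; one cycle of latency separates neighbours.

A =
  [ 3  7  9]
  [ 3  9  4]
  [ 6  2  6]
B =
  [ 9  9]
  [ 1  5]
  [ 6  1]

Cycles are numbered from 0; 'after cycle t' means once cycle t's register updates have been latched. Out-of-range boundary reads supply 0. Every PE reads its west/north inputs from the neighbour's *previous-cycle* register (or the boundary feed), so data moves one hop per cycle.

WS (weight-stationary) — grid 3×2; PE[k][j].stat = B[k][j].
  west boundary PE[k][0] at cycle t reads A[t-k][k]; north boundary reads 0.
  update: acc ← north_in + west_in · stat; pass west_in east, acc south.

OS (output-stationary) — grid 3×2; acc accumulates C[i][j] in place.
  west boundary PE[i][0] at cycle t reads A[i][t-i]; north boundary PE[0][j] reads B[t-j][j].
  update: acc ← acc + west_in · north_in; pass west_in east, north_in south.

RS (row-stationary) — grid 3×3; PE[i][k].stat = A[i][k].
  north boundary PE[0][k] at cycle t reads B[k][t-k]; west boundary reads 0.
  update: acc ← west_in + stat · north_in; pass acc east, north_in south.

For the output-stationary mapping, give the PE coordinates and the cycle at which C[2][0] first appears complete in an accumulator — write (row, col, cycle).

OS — PE[2][0] is where C[2][0] collects:
  cycle 0: PE[2][0] → acc 0, east 0, south 0
  cycle 1: PE[2][0] → acc 0, east 0, south 0
  cycle 2: PE[2][0] → acc 54, east 6, south 9
  cycle 3: PE[2][0] → acc 56, east 2, south 1
  cycle 4: PE[2][0] → acc 92, east 6, south 6

(row, col, cycle) = (2, 0, 4)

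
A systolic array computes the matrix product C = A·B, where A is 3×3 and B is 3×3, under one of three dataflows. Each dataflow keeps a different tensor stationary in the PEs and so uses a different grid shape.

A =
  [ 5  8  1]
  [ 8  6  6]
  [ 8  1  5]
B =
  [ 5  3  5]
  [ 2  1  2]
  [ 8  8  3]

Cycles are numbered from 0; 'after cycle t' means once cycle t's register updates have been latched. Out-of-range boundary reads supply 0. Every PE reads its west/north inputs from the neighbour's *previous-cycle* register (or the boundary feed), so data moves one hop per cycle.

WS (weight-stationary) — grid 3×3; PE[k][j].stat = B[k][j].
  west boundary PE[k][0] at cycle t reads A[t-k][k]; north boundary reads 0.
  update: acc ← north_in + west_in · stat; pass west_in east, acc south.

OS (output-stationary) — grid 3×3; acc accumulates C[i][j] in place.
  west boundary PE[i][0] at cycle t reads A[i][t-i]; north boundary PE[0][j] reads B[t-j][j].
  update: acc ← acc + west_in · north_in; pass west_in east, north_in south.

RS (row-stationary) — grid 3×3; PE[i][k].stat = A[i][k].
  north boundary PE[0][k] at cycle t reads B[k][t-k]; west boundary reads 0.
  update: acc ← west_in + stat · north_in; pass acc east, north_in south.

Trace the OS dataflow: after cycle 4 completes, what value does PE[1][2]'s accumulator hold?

PE[1][2].acc = 52

OS (3×3). Following PE[1][2] plus its west/north inputs:
  @0  [0,2]  acc 0  |  →0  ↓0
  @0  [1,1]  acc 0  |  →0  ↓0
  @0  [1,2]  acc 0  |  →0  ↓0
  @1  [0,2]  acc 0  |  →0  ↓0
  @1  [1,1]  acc 0  |  →0  ↓0
  @1  [1,2]  acc 0  |  →0  ↓0
  @2  [0,2]  acc 25  |  →5  ↓5
  @2  [1,1]  acc 24  |  →8  ↓3
  @2  [1,2]  acc 0  |  →0  ↓0
  @3  [0,2]  acc 41  |  →8  ↓2
  @3  [1,1]  acc 30  |  →6  ↓1
  @3  [1,2]  acc 40  |  →8  ↓5
  @4  [0,2]  acc 44  |  →1  ↓3
  @4  [1,1]  acc 78  |  →6  ↓8
  @4  [1,2]  acc 52  |  →6  ↓2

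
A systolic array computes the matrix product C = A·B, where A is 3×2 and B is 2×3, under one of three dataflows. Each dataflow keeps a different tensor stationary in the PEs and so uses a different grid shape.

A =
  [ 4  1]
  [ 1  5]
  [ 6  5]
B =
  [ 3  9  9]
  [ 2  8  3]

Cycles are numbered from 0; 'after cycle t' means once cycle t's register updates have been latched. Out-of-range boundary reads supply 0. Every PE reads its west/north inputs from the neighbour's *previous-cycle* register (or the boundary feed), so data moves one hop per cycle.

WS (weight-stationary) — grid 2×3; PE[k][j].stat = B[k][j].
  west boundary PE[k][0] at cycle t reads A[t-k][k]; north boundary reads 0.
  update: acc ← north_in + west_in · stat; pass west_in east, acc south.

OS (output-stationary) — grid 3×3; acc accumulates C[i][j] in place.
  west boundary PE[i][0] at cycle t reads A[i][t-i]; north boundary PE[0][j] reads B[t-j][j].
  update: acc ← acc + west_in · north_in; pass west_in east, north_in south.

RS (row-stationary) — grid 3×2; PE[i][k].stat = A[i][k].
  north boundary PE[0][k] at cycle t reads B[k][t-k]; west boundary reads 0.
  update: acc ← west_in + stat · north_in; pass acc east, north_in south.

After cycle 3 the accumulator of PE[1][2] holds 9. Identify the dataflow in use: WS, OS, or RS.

— WS: 2×3; PE[1][2] trace:
  [0] (1,2) acc=0 (h:0 v:0)
  [1] (1,2) acc=0 (h:0 v:0)
  [2] (1,2) acc=0 (h:0 v:0)
  [3] (1,2) acc=39 (h:1 v:39)
— OS: 3×3; PE[1][2] trace:
  [0] (1,2) acc=0 (h:0 v:0)
  [1] (1,2) acc=0 (h:0 v:0)
  [2] (1,2) acc=0 (h:0 v:0)
  [3] (1,2) acc=9 (h:1 v:9)
— RS: 3×2 array has no PE[1][2].

dataflow = OS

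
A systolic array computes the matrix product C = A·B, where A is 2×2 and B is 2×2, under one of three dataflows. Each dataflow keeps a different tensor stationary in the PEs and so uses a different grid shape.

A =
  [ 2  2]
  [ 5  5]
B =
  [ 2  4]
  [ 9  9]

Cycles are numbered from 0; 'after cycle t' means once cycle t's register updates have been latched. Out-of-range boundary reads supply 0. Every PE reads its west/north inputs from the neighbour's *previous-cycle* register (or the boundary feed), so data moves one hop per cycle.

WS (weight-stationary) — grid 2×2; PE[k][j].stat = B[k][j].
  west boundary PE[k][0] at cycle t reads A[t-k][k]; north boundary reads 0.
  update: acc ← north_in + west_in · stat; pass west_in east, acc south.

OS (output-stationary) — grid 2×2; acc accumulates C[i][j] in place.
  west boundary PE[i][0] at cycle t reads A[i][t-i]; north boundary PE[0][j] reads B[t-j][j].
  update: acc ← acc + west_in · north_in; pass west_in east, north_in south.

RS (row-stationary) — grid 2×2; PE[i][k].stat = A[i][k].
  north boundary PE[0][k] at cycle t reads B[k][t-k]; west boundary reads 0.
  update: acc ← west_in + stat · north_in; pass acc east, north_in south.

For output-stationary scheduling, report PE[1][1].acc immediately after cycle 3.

OS on a 2×2 grid — tracing PE[1][1] and its feeders:
  after 0 — PE[0][1] acc=0, pass-E 0, pass-S 0
  after 0 — PE[1][0] acc=0, pass-E 0, pass-S 0
  after 0 — PE[1][1] acc=0, pass-E 0, pass-S 0
  after 1 — PE[0][1] acc=8, pass-E 2, pass-S 4
  after 1 — PE[1][0] acc=10, pass-E 5, pass-S 2
  after 1 — PE[1][1] acc=0, pass-E 0, pass-S 0
  after 2 — PE[0][1] acc=26, pass-E 2, pass-S 9
  after 2 — PE[1][0] acc=55, pass-E 5, pass-S 9
  after 2 — PE[1][1] acc=20, pass-E 5, pass-S 4
  after 3 — PE[0][1] acc=26, pass-E 0, pass-S 0
  after 3 — PE[1][0] acc=55, pass-E 0, pass-S 0
  after 3 — PE[1][1] acc=65, pass-E 5, pass-S 9

PE[1][1].acc = 65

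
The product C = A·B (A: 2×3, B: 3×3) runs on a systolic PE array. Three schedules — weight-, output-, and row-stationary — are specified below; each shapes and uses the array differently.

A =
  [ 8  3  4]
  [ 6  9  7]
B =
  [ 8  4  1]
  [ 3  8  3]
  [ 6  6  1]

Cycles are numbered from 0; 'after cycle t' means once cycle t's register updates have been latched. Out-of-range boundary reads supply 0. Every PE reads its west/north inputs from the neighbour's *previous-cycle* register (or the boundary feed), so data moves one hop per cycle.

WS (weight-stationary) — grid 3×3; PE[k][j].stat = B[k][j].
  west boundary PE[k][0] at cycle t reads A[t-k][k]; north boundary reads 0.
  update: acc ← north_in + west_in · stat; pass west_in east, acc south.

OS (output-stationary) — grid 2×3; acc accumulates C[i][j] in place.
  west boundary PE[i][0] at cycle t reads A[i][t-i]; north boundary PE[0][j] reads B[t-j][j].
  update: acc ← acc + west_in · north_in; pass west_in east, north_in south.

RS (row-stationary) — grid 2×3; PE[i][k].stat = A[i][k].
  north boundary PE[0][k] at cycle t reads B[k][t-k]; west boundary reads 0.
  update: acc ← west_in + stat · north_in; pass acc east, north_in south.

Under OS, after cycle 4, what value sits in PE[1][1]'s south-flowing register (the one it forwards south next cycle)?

Tracing OS — 2×3 array, target PE[1][1]:
  after 0 — PE[0][1] acc=0, pass-E 0, pass-S 0
  after 0 — PE[1][0] acc=0, pass-E 0, pass-S 0
  after 0 — PE[1][1] acc=0, pass-E 0, pass-S 0
  after 1 — PE[0][1] acc=32, pass-E 8, pass-S 4
  after 1 — PE[1][0] acc=48, pass-E 6, pass-S 8
  after 1 — PE[1][1] acc=0, pass-E 0, pass-S 0
  after 2 — PE[0][1] acc=56, pass-E 3, pass-S 8
  after 2 — PE[1][0] acc=75, pass-E 9, pass-S 3
  after 2 — PE[1][1] acc=24, pass-E 6, pass-S 4
  after 3 — PE[0][1] acc=80, pass-E 4, pass-S 6
  after 3 — PE[1][0] acc=117, pass-E 7, pass-S 6
  after 3 — PE[1][1] acc=96, pass-E 9, pass-S 8
  after 4 — PE[0][1] acc=80, pass-E 0, pass-S 0
  after 4 — PE[1][0] acc=117, pass-E 0, pass-S 0
  after 4 — PE[1][1] acc=138, pass-E 7, pass-S 6

register = 6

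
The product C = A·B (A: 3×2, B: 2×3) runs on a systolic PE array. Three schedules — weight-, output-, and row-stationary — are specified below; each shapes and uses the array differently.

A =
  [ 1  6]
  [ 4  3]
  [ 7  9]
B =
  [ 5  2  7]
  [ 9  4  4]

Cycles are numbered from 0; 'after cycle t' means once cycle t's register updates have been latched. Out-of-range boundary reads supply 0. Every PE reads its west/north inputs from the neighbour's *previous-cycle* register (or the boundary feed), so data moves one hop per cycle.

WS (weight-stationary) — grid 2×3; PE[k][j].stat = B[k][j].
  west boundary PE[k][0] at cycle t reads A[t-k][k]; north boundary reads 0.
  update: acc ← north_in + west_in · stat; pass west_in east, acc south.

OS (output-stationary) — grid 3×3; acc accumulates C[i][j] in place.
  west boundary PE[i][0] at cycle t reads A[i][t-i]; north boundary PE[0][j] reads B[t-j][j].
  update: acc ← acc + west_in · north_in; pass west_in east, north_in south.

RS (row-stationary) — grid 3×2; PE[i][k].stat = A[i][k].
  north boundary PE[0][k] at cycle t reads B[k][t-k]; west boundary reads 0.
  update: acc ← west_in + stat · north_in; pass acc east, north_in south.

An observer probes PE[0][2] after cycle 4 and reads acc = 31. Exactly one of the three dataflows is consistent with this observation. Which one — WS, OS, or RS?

WS (2×3 grid), PE[0][2]:
  [0] (0,2) acc=0 (h:0 v:0)
  [1] (0,2) acc=0 (h:0 v:0)
  [2] (0,2) acc=7 (h:1 v:7)
  [3] (0,2) acc=28 (h:4 v:28)
  [4] (0,2) acc=49 (h:7 v:49)
OS (3×3 grid), PE[0][2]:
  [0] (0,2) acc=0 (h:0 v:0)
  [1] (0,2) acc=0 (h:0 v:0)
  [2] (0,2) acc=7 (h:1 v:7)
  [3] (0,2) acc=31 (h:6 v:4)
  [4] (0,2) acc=31 (h:0 v:0)
RS (3×2): PE[0][2] does not exist.

dataflow = OS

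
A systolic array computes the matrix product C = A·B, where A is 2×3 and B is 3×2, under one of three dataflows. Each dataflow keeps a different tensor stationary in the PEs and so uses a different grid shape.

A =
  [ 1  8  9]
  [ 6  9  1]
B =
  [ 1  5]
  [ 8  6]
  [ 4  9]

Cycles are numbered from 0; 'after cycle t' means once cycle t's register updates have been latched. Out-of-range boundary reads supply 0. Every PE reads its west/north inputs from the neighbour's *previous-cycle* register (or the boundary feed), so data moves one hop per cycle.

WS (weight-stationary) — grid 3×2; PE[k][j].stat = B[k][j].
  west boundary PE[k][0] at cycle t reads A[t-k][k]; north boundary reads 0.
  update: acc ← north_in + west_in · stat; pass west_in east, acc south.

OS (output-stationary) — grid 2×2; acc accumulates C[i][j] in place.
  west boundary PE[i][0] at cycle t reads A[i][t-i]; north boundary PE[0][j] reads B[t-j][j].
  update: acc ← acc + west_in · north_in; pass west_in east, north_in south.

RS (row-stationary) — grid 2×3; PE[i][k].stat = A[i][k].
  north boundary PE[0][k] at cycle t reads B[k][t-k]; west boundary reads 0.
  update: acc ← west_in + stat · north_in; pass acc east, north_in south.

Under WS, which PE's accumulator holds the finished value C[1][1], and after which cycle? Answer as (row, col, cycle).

(row, col, cycle) = (2, 1, 4)

WS — PE[2][1] is where C[1][1] collects:
  cycle 0: PE[2][1] → acc 0, east 0, south 0
  cycle 1: PE[2][1] → acc 0, east 0, south 0
  cycle 2: PE[2][1] → acc 0, east 0, south 0
  cycle 3: PE[2][1] → acc 134, east 9, south 134
  cycle 4: PE[2][1] → acc 93, east 1, south 93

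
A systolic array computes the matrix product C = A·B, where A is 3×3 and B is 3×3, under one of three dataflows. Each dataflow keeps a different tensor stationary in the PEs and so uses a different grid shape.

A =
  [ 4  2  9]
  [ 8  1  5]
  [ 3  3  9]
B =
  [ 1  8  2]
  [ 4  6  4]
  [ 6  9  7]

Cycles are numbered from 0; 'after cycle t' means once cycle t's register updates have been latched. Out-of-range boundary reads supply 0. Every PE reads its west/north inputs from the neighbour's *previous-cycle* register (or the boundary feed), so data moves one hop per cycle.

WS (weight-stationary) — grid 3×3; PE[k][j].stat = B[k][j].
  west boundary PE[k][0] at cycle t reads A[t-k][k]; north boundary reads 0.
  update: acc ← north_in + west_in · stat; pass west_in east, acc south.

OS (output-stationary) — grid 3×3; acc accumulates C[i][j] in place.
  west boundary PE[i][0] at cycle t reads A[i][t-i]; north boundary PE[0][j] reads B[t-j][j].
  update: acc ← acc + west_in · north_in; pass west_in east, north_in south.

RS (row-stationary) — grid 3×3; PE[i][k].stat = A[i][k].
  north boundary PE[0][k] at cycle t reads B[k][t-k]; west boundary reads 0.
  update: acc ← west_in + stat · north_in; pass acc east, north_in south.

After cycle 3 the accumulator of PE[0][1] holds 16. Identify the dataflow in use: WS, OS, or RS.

dataflow = RS

WS (3×3 grid), PE[0][1]:
  t=0 PE[0][1]: acc=0 h=0 v=0
  t=1 PE[0][1]: acc=32 h=4 v=32
  t=2 PE[0][1]: acc=64 h=8 v=64
  t=3 PE[0][1]: acc=24 h=3 v=24
OS (3×3 grid), PE[0][1]:
  t=0 PE[0][1]: acc=0 h=0 v=0
  t=1 PE[0][1]: acc=32 h=4 v=8
  t=2 PE[0][1]: acc=44 h=2 v=6
  t=3 PE[0][1]: acc=125 h=9 v=9
RS (3×3 grid), PE[0][1]:
  t=0 PE[0][1]: acc=0 h=0 v=0
  t=1 PE[0][1]: acc=12 h=12 v=4
  t=2 PE[0][1]: acc=44 h=44 v=6
  t=3 PE[0][1]: acc=16 h=16 v=4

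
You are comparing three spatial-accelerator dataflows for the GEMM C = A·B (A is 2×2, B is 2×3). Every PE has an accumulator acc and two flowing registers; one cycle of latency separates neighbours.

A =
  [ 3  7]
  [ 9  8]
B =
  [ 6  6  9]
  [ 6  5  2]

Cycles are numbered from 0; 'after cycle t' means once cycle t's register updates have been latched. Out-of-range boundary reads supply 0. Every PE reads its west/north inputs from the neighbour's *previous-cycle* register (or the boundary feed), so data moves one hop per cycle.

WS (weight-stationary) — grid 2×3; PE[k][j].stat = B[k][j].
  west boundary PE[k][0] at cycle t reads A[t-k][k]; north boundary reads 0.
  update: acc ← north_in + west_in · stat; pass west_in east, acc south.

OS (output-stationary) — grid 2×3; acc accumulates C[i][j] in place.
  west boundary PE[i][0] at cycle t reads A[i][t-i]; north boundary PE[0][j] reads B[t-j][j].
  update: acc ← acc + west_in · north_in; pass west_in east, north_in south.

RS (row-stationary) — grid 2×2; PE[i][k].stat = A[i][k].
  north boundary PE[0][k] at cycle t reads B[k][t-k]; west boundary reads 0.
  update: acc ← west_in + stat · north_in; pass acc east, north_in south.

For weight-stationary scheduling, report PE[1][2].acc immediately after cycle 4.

PE[1][2].acc = 97

WS on a 2×3 grid — tracing PE[1][2] and its feeders:
  t=0 PE[0][2]: acc=0 h=0 v=0
  t=0 PE[1][1]: acc=0 h=0 v=0
  t=0 PE[1][2]: acc=0 h=0 v=0
  t=1 PE[0][2]: acc=0 h=0 v=0
  t=1 PE[1][1]: acc=0 h=0 v=0
  t=1 PE[1][2]: acc=0 h=0 v=0
  t=2 PE[0][2]: acc=27 h=3 v=27
  t=2 PE[1][1]: acc=53 h=7 v=53
  t=2 PE[1][2]: acc=0 h=0 v=0
  t=3 PE[0][2]: acc=81 h=9 v=81
  t=3 PE[1][1]: acc=94 h=8 v=94
  t=3 PE[1][2]: acc=41 h=7 v=41
  t=4 PE[0][2]: acc=0 h=0 v=0
  t=4 PE[1][1]: acc=0 h=0 v=0
  t=4 PE[1][2]: acc=97 h=8 v=97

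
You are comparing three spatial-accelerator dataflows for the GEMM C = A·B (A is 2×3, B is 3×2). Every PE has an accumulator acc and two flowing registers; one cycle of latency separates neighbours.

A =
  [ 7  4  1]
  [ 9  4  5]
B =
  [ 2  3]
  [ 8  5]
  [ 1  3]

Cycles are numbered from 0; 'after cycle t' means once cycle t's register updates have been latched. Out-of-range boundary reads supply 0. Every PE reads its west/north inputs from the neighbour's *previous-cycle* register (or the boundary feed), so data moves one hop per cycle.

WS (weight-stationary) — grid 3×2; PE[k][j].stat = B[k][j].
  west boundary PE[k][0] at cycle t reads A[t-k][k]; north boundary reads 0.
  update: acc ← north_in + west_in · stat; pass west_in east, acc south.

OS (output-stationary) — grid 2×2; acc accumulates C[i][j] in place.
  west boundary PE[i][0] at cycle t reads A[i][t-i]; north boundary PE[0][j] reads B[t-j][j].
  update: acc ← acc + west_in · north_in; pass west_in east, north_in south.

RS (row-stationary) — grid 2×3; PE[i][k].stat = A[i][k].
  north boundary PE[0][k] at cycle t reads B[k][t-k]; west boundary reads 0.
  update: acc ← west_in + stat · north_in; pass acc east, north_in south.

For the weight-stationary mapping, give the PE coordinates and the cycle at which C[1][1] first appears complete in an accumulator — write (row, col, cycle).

Under WS, C[1][1] lands at PE[2][1]:
  @0  [2,1]  acc 0  |  →0  ↓0
  @1  [2,1]  acc 0  |  →0  ↓0
  @2  [2,1]  acc 0  |  →0  ↓0
  @3  [2,1]  acc 44  |  →1  ↓44
  @4  [2,1]  acc 62  |  →5  ↓62

(row, col, cycle) = (2, 1, 4)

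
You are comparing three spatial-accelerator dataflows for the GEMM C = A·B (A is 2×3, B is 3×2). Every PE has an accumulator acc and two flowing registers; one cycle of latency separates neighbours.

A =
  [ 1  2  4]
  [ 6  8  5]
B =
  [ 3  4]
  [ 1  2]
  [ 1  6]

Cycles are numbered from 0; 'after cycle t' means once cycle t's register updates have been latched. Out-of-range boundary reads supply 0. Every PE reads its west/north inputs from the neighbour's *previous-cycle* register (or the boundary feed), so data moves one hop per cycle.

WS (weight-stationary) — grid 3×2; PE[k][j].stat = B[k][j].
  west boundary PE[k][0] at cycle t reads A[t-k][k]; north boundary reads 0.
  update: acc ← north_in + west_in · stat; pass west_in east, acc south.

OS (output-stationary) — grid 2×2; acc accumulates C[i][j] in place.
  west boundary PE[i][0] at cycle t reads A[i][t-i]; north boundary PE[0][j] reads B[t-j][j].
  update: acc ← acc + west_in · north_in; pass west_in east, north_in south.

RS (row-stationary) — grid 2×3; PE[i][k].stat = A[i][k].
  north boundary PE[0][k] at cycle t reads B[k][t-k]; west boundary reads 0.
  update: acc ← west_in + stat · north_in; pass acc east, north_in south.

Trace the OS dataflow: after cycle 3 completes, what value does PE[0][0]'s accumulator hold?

PE[0][0].acc = 9

OS (2×2). Following PE[0][0] plus its west/north inputs:
  c0 r0c0: 3 / 1 / 3
  c1 r0c0: 5 / 2 / 1
  c2 r0c0: 9 / 4 / 1
  c3 r0c0: 9 / 0 / 0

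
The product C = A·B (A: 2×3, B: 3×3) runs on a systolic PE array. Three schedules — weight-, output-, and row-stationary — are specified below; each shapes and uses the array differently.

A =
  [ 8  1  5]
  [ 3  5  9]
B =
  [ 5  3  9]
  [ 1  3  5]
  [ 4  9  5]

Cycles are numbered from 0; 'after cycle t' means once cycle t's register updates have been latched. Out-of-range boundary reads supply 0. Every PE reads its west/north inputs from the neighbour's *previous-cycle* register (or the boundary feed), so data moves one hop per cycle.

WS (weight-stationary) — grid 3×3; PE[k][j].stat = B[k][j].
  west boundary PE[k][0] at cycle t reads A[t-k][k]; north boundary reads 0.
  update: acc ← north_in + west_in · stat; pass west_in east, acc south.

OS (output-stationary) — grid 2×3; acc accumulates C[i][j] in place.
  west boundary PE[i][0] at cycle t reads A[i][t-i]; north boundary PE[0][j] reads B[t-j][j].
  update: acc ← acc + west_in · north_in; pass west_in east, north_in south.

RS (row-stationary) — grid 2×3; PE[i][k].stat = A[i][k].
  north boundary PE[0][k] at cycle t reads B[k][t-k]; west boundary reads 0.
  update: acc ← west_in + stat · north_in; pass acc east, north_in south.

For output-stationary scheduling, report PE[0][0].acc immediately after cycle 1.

PE[0][0].acc = 41

OS (2×3). Following PE[0][0] plus its west/north inputs:
  0: (0,0).acc=40  regs=<8,5>
  1: (0,0).acc=41  regs=<1,1>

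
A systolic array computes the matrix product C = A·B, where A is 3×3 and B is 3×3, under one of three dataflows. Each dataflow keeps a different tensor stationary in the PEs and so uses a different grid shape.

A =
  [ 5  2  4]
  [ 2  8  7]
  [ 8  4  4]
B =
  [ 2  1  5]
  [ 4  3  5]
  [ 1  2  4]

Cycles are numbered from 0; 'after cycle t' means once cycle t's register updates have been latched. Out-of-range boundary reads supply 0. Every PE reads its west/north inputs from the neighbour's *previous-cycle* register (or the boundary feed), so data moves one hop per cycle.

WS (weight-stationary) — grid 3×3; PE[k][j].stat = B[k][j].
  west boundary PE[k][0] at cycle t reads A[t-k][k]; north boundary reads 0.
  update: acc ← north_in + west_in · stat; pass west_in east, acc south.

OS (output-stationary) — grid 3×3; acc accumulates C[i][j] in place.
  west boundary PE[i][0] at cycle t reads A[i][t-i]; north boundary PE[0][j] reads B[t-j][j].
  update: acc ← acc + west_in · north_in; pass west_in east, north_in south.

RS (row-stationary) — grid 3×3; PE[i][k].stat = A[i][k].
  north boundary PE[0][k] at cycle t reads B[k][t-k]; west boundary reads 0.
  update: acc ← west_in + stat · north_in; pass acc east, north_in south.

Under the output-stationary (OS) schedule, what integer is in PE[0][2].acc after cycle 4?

Tracing OS — 3×3 array, target PE[0][2]:
  t=0 PE[0][1]: acc=0 h=0 v=0
  t=0 PE[0][2]: acc=0 h=0 v=0
  t=1 PE[0][1]: acc=5 h=5 v=1
  t=1 PE[0][2]: acc=0 h=0 v=0
  t=2 PE[0][1]: acc=11 h=2 v=3
  t=2 PE[0][2]: acc=25 h=5 v=5
  t=3 PE[0][1]: acc=19 h=4 v=2
  t=3 PE[0][2]: acc=35 h=2 v=5
  t=4 PE[0][1]: acc=19 h=0 v=0
  t=4 PE[0][2]: acc=51 h=4 v=4

PE[0][2].acc = 51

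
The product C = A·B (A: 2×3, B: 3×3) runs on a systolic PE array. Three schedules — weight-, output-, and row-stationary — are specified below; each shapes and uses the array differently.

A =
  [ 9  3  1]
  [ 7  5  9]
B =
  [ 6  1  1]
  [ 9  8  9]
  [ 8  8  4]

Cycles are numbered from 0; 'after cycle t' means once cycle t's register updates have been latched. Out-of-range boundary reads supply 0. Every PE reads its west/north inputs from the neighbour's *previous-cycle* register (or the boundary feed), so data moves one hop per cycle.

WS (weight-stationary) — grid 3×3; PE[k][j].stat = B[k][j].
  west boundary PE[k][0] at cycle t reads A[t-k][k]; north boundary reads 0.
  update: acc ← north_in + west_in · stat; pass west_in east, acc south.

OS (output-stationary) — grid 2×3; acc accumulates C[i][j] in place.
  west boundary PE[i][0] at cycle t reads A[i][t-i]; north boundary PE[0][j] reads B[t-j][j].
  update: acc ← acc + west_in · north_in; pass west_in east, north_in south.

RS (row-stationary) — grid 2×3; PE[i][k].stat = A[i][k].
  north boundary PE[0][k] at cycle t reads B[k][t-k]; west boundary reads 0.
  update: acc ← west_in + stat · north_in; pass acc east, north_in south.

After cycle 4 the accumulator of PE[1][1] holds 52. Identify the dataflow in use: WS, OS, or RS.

WS (3×3 grid), PE[1][1]:
  after 0 — PE[1][1] acc=0, pass-E 0, pass-S 0
  after 1 — PE[1][1] acc=0, pass-E 0, pass-S 0
  after 2 — PE[1][1] acc=33, pass-E 3, pass-S 33
  after 3 — PE[1][1] acc=47, pass-E 5, pass-S 47
  after 4 — PE[1][1] acc=0, pass-E 0, pass-S 0
OS (2×3 grid), PE[1][1]:
  after 0 — PE[1][1] acc=0, pass-E 0, pass-S 0
  after 1 — PE[1][1] acc=0, pass-E 0, pass-S 0
  after 2 — PE[1][1] acc=7, pass-E 7, pass-S 1
  after 3 — PE[1][1] acc=47, pass-E 5, pass-S 8
  after 4 — PE[1][1] acc=119, pass-E 9, pass-S 8
RS (2×3 grid), PE[1][1]:
  after 0 — PE[1][1] acc=0, pass-E 0, pass-S 0
  after 1 — PE[1][1] acc=0, pass-E 0, pass-S 0
  after 2 — PE[1][1] acc=87, pass-E 87, pass-S 9
  after 3 — PE[1][1] acc=47, pass-E 47, pass-S 8
  after 4 — PE[1][1] acc=52, pass-E 52, pass-S 9

dataflow = RS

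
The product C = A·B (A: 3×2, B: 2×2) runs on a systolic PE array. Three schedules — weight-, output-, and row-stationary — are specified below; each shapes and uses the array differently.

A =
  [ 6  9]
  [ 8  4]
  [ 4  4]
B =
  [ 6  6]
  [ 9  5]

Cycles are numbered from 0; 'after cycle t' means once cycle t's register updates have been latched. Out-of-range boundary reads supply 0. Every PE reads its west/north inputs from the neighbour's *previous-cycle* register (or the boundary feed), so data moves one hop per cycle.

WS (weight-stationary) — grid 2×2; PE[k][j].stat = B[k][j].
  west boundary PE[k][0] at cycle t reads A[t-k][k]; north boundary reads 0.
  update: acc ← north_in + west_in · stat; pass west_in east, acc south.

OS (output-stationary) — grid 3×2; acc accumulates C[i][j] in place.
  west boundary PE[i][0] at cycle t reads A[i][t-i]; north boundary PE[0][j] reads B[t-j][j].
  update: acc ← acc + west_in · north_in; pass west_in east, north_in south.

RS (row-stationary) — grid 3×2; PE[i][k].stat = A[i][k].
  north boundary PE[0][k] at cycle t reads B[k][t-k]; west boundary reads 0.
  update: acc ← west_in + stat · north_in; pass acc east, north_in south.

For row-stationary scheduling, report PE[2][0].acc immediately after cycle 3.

PE[2][0].acc = 24

RS 3×2: PE[2][0] cycle-by-cycle (with neighbour feeds):
  t=0 PE[1][0]: acc=0 h=0 v=0
  t=0 PE[2][0]: acc=0 h=0 v=0
  t=1 PE[1][0]: acc=48 h=48 v=6
  t=1 PE[2][0]: acc=0 h=0 v=0
  t=2 PE[1][0]: acc=48 h=48 v=6
  t=2 PE[2][0]: acc=24 h=24 v=6
  t=3 PE[1][0]: acc=0 h=0 v=0
  t=3 PE[2][0]: acc=24 h=24 v=6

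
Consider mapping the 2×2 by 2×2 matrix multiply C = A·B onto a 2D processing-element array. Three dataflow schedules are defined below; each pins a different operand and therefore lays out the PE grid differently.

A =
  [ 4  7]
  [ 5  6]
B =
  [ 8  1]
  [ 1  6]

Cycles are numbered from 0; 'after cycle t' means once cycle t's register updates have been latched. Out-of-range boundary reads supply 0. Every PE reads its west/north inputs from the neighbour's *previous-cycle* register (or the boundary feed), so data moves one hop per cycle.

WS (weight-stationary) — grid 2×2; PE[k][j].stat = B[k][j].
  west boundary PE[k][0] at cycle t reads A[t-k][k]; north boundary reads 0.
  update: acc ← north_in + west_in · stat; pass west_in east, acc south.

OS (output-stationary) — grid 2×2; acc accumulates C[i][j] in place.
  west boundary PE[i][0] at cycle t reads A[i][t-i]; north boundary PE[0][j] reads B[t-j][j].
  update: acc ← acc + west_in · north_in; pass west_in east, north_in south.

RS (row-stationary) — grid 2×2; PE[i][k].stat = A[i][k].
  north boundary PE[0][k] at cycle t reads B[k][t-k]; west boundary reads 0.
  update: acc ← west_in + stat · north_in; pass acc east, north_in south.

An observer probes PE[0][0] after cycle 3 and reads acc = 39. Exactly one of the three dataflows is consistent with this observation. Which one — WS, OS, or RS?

dataflow = OS

— WS: 2×2; PE[0][0] trace:
  [0] (0,0) acc=32 (h:4 v:32)
  [1] (0,0) acc=40 (h:5 v:40)
  [2] (0,0) acc=0 (h:0 v:0)
  [3] (0,0) acc=0 (h:0 v:0)
— OS: 2×2; PE[0][0] trace:
  [0] (0,0) acc=32 (h:4 v:8)
  [1] (0,0) acc=39 (h:7 v:1)
  [2] (0,0) acc=39 (h:0 v:0)
  [3] (0,0) acc=39 (h:0 v:0)
— RS: 2×2; PE[0][0] trace:
  [0] (0,0) acc=32 (h:32 v:8)
  [1] (0,0) acc=4 (h:4 v:1)
  [2] (0,0) acc=0 (h:0 v:0)
  [3] (0,0) acc=0 (h:0 v:0)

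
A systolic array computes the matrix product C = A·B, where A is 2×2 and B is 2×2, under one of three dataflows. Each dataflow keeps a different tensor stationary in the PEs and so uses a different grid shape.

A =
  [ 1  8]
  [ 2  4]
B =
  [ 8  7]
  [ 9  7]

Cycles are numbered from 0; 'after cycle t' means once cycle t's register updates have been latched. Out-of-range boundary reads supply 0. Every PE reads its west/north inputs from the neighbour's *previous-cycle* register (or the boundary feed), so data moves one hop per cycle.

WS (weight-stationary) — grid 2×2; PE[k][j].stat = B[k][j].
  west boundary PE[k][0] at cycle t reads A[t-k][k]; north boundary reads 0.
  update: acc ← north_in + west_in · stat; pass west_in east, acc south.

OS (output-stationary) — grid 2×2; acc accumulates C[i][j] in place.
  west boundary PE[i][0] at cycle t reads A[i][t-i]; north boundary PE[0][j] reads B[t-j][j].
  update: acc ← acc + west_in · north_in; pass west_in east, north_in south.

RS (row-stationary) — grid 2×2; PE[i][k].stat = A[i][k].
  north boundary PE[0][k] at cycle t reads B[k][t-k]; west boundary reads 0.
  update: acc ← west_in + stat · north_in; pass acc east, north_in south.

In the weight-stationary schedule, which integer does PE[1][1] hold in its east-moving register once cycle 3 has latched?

Tracing WS — 2×2 array, target PE[1][1]:
  c0 r0c1: 0 / 0 / 0
  c0 r1c0: 0 / 0 / 0
  c0 r1c1: 0 / 0 / 0
  c1 r0c1: 7 / 1 / 7
  c1 r1c0: 80 / 8 / 80
  c1 r1c1: 0 / 0 / 0
  c2 r0c1: 14 / 2 / 14
  c2 r1c0: 52 / 4 / 52
  c2 r1c1: 63 / 8 / 63
  c3 r0c1: 0 / 0 / 0
  c3 r1c0: 0 / 0 / 0
  c3 r1c1: 42 / 4 / 42

register = 4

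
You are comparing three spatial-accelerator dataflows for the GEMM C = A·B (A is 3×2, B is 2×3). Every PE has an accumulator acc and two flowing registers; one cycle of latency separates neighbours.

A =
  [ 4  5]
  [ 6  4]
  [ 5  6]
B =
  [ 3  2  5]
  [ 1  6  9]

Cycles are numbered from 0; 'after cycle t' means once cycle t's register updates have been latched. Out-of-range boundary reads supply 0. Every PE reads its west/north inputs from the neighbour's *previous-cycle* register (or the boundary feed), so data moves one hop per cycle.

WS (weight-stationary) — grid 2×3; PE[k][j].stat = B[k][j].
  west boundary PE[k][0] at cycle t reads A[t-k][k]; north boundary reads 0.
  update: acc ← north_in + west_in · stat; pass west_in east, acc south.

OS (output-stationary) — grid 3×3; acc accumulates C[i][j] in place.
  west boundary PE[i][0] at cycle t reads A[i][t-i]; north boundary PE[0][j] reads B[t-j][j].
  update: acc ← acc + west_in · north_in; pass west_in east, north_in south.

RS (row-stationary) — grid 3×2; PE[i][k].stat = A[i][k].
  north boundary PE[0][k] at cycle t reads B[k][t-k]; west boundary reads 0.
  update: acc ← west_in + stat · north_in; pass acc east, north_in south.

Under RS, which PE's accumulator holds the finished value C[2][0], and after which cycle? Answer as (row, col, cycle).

RS: C[2][0] accumulates in PE[2][1]:
  c0 r2c1: 0 / 0 / 0
  c1 r2c1: 0 / 0 / 0
  c2 r2c1: 0 / 0 / 0
  c3 r2c1: 21 / 21 / 1

(row, col, cycle) = (2, 1, 3)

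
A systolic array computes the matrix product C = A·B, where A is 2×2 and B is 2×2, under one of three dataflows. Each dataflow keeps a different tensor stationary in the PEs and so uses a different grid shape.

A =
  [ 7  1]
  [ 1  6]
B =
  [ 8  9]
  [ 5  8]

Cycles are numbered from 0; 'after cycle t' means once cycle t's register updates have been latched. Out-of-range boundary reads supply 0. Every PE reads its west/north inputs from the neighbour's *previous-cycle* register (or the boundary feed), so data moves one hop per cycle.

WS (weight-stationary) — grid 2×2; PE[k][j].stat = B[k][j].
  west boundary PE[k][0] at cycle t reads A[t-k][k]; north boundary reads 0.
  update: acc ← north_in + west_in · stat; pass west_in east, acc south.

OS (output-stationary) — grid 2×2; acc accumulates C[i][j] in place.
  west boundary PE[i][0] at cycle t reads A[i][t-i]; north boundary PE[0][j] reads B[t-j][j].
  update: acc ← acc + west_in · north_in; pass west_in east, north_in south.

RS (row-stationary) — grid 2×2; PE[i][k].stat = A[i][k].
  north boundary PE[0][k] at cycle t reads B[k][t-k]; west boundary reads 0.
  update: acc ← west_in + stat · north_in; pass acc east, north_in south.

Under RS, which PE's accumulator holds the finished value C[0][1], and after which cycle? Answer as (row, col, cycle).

(row, col, cycle) = (0, 1, 2)

RS — PE[0][1] is where C[0][1] collects:
  0: (0,1).acc=0  regs=<0,0>
  1: (0,1).acc=61  regs=<61,5>
  2: (0,1).acc=71  regs=<71,8>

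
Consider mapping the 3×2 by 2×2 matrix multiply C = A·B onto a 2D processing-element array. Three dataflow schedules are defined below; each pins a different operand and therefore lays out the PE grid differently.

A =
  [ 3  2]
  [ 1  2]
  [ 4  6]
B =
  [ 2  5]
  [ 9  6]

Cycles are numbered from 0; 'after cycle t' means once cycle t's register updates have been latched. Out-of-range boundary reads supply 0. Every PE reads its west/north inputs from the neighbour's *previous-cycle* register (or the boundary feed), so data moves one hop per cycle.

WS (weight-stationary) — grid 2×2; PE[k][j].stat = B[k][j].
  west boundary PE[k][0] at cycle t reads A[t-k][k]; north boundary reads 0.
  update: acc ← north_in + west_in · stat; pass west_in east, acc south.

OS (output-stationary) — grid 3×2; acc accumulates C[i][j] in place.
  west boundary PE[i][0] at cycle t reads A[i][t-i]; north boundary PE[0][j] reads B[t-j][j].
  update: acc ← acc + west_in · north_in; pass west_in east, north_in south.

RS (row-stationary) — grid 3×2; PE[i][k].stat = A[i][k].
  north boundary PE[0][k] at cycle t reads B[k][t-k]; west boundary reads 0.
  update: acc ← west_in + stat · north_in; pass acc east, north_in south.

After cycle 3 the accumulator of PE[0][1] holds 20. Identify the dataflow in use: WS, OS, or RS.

dataflow = WS

WS [2×2] PE[0][1] across cycles:
  step 0 · PE0,1: acc=0; fwd→0 fwd↓0
  step 1 · PE0,1: acc=15; fwd→3 fwd↓15
  step 2 · PE0,1: acc=5; fwd→1 fwd↓5
  step 3 · PE0,1: acc=20; fwd→4 fwd↓20
OS [3×2] PE[0][1] across cycles:
  step 0 · PE0,1: acc=0; fwd→0 fwd↓0
  step 1 · PE0,1: acc=15; fwd→3 fwd↓5
  step 2 · PE0,1: acc=27; fwd→2 fwd↓6
  step 3 · PE0,1: acc=27; fwd→0 fwd↓0
RS [3×2] PE[0][1] across cycles:
  step 0 · PE0,1: acc=0; fwd→0 fwd↓0
  step 1 · PE0,1: acc=24; fwd→24 fwd↓9
  step 2 · PE0,1: acc=27; fwd→27 fwd↓6
  step 3 · PE0,1: acc=0; fwd→0 fwd↓0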